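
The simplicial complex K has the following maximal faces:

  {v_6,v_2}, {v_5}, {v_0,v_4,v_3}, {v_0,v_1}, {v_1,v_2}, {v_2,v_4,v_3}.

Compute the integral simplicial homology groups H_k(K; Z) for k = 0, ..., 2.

Order the vertices as v_0 < v_1 < v_2 < v_3 < v_4 < v_5 < v_6. Listing each simplex with vertices in this order, K has dimension 2 with simplices:

  0-simplices (7): [v_0], [v_1], [v_2], [v_3], [v_4], [v_5], [v_6]
  1-simplices (8): [v_0,v_1], [v_0,v_3], [v_0,v_4], [v_1,v_2], [v_2,v_3], [v_2,v_4], [v_2,v_6], [v_3,v_4]
  2-simplices (2): [v_0,v_3,v_4], [v_2,v_3,v_4]

giving chain groups C_0 ≅ Z^7, C_1 ≅ Z^8, C_2 ≅ Z^2.

Boundary ∂_1: C_1 → C_0 sends each edge [p,q] (with p < q) to q − p. For instance
  ∂[v_0,v_1] = [v_1] − [v_0].
As a 7×8 matrix over Z this has rank 5, with invariant factors (1,1,1,1,1).

Boundary ∂_2: C_2 → C_1 maps a triangle to the signed sum of its edges. For instance
  ∂[v_2,v_3,v_4] = [v_3,v_4] − [v_2,v_4] + [v_2,v_3],
  ∂[v_0,v_3,v_4] = [v_3,v_4] − [v_0,v_4] + [v_0,v_3].
This gives a 8×2 integer matrix of rank 2; reducing to Smith normal form yields diagonal entries (1,1).

Reading off H_k = ker ∂_k / im ∂_{k+1}:

  H_0: rank C_0 − rank ∂_1 = 7 − 5 = 2, and the invariant factors of ∂_1 are all 1, so H_0 = Z^2.
  H_1: rank ker ∂_1 − rank ∂_2 = (8 − 5) − 2 = 1, and the invariant factors of ∂_2 are all 1, so H_1 = Z.
  H_2: rank ker ∂_2 − rank ∂_3 = (2 − 2) − 0 = 0, and there is no ∂_3, so H_2 = 0.

As a check, the Euler characteristic is 7 − 8 + 2 = 1, which agrees with 2 − 1 + 0 = 1.

H_0 = Z^2,  H_1 = Z,  H_2 = 0.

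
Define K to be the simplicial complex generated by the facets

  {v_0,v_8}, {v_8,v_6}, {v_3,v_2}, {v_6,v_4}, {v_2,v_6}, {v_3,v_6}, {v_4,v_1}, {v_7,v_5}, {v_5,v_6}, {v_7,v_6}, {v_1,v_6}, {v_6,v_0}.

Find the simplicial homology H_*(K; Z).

We work with the vertex ordering v_0 < v_1 < v_2 < v_3 < v_4 < v_5 < v_6 < v_7 < v_8. The simplices of K, each written with vertices in increasing order, are:

  0-simplices (9): [v_0], [v_1], [v_2], [v_3], [v_4], [v_5], [v_6], [v_7], [v_8]
  1-simplices (12): [v_0,v_6], [v_0,v_8], [v_1,v_4], [v_1,v_6], [v_2,v_3], [v_2,v_6], [v_3,v_6], [v_4,v_6], [v_5,v_6], [v_5,v_7], [v_6,v_7], [v_6,v_8]

Hence C_0 ≅ Z^9, C_1 ≅ Z^12.

∂_1: C_1 → C_0 maps an edge to its endpoints' difference, ∂[p,q] = q − p. For instance
  ∂[v_5,v_6] = [v_6] − [v_5].
As a 9×12 matrix over Z this has rank 8, with invariant factors (1,1,1,1,1,1,1,1).

Computing H_k = (kernel of ∂_k) / (image of ∂_{k+1}):

  H_0: rank C_0 − rank ∂_1 = 9 − 8 = 1, and the invariant factors of ∂_1 are all 1, so H_0 = Z.
  H_1: rank ker ∂_1 − rank ∂_2 = (12 − 8) − 0 = 4, and there is no ∂_2, so H_1 = Z^4.

(K is a triangulation of a wedge of 4 circles.)

H_0 ≅ Z,  H_1 ≅ Z^4.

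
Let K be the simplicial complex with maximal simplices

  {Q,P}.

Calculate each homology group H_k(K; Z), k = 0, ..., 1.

H_0 ≅ Z,  H_1 = 0.

We work with the vertex ordering P < Q. The simplices of K, each written with vertices in increasing order, are:

  0-simplices (2): P, Q
  1-simplices (1): PQ

Hence C_0 ≅ Z^2, C_1 ≅ Z^1.

Boundary ∂_1: C_1 → C_0 maps an edge to its endpoints' difference, ∂[p,q] = q − p.
As a 2×1 matrix over Z this has rank 1, with invariant factors (1).

Reading off H_k = ker ∂_k / im ∂_{k+1}:

  H_0: rank C_0 − rank ∂_1 = 2 − 1 = 1, and the invariant factors of ∂_1 are all 1, so H_0 ≅ Z.
  H_1: rank ker ∂_1 − rank ∂_2 = (1 − 1) − 0 = 0, and there is no ∂_2, so H_1 ≅ 0.

(K is a triangulation of the 1-simplex.)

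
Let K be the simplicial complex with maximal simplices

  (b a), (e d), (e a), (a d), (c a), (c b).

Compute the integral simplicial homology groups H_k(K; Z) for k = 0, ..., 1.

Fix the vertex order a < b < c < d < e and write every simplex with vertices in increasing order. Then dim K = 1 and the simplices of K are:

  0-simplices (5): a, b, c, d, e
  1-simplices (6): ab, ac, ad, ae, bc, de

Hence C_0 ≅ Z^5, C_1 ≅ Z^6.

∂_1: C_1 → C_0 is given by ∂[p,q] = [q] − [p]. For instance
  ∂ab = b − a.
As a 5×6 matrix over Z this has rank 4, with invariant factors (1,1,1,1).

Computing H_k = (kernel of ∂_k) / (image of ∂_{k+1}):

  H_0: rank C_0 − rank ∂_1 = 5 − 4 = 1, and the invariant factors of ∂_1 are all 1, so H_0 ≅ Z.
  H_1: rank ker ∂_1 − rank ∂_2 = (6 − 4) − 0 = 2, and there is no ∂_2, so H_1 ≅ Z^2.

H_0 = Z,  H_1 = Z^2.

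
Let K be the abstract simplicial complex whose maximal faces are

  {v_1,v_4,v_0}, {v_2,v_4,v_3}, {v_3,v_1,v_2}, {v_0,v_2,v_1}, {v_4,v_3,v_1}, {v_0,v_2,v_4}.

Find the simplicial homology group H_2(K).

H_2 = Z.

K has 5 vertices, 9 edges, 6 triangles.
rank ∂_2 = 5, rank ∂_3 = 0 ⇒ b_2 = 6 − 5 − 0 = 1. So H_2 = Z.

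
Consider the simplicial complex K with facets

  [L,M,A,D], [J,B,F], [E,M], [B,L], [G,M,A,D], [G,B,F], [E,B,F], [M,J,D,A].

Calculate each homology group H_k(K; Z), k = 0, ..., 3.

H_0 ≅ Z,  H_1 ≅ Z^3,  H_2 = 0,  H_3 = 0.

Fix the vertex order A < B < D < E < F < G < J < L < M and write every simplex with vertices in increasing order. Then dim K = 3 and the simplices of K are:

  0-simplices (9): A, B, D, E, F, G, J, L, M
  1-simplices (21): AD, AG, AJ, AL, AM, BE, BF, BG, BJ, BL, DG, DJ, DL, DM, EF, EM, FG, FJ, GM, JM, LM
  2-simplices (13): ADG, ADJ, ADL, ADM, AGM, AJM, ALM, BEF, BFG, BFJ, DGM, DJM, DLM
  3-simplices (3): ADGM, ADJM, ADLM

so the chain groups are C_0 ≅ Z^9, C_1 ≅ Z^21, C_2 ≅ Z^13, C_3 ≅ Z^3.

The boundary map ∂_1: C_1 → C_0 sends each edge [p,q] (with p < q) to q − p.
The resulting 9×21 matrix has rank 8, and its Smith normal form has invariant factors (1,1,1,1,1,1,1,1).

The boundary map ∂_2: C_2 → C_1 sends each 2-simplex [p,q,r] to [q,r] − [p,r] + [p,q]. For instance
  ∂BFG = FG − BG + BF,
  ∂DGM = GM − DM + DG.
As a 21×13 matrix over Z this has rank 10, with invariant factors (1,1,1,1,1,1,1,1,1,1).

∂_3: C_3 → C_2 sends each 3-simplex σ to the alternating sum Σ_i (−1)^i (σ with its i-th vertex removed). For instance
  ∂ADJM = DJM − AJM + ADM − ADJ,
  ∂ADGM = DGM − AGM + ADM − ADG.
This gives a 13×3 integer matrix of rank 3; reducing to Smith normal form yields diagonal entries (1,1,1).

From H_k ≅ ker(∂_k) / im(∂_{k+1}) we obtain:

  H_0: rank C_0 − rank ∂_1 = 9 − 8 = 1, and the invariant factors of ∂_1 are all 1, so H_0 ≅ Z.
  H_1: rank ker ∂_1 − rank ∂_2 = (21 − 8) − 10 = 3, and the invariant factors of ∂_2 are all 1, so H_1 ≅ Z^3.
  H_2: rank ker ∂_2 − rank ∂_3 = (13 − 10) − 3 = 0, and the invariant factors of ∂_3 are all 1, so H_2 ≅ 0.
  H_3: rank ker ∂_3 − rank ∂_4 = (3 − 3) − 0 = 0, and there is no ∂_4, so H_3 ≅ 0.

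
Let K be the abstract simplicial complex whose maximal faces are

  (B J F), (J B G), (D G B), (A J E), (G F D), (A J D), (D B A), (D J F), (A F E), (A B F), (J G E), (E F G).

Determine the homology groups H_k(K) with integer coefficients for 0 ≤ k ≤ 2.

H_0 = Z,  H_1 = Z/2,  H_2 = 0.

K has 7 vertices, 18 edges, 12 triangles.
rank ∂_0 = 0, rank ∂_1 = 6 ⇒ b_0 = 7 − 0 − 6 = 1; all invariant factors of ∂_1 are 1 so no torsion. So H_0 = Z.
rank ∂_1 = 6, rank ∂_2 = 12 ⇒ b_1 = 18 − 6 − 12 = 0; ∂_2 has invariant factor(s) [2] giving torsion. So H_1 = Z/2.
rank ∂_2 = 12, rank ∂_3 = 0 ⇒ b_2 = 12 − 12 − 0 = 0. So H_2 = 0.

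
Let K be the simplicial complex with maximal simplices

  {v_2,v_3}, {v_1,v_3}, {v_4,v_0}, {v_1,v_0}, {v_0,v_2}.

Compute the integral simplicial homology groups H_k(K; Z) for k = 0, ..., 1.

Order the vertices as v_0 < v_1 < v_2 < v_3 < v_4. Listing each simplex with vertices in this order, K has dimension 1 with simplices:

  0-simplices (5): [v_0], [v_1], [v_2], [v_3], [v_4]
  1-simplices (5): [v_0,v_1], [v_0,v_2], [v_0,v_4], [v_1,v_3], [v_2,v_3]

Hence C_0 ≅ Z^5, C_1 ≅ Z^5.

The boundary map ∂_1: C_1 → C_0 maps an edge to its endpoints' difference, ∂[p,q] = q − p.
This gives a 5×5 integer matrix of rank 4; reducing to Smith normal form yields diagonal entries (1,1,1,1).

Computing H_k = (kernel of ∂_k) / (image of ∂_{k+1}):

  H_0: rank C_0 − rank ∂_1 = 5 − 4 = 1, and the invariant factors of ∂_1 are all 1, so H_0 ≅ Z.
  H_1: rank ker ∂_1 − rank ∂_2 = (5 − 4) − 0 = 1, and there is no ∂_2, so H_1 ≅ Z.

As a check, the Euler characteristic is 5 − 5 = 0, which agrees with 1 − 1 = 0.

H_0 ≅ Z,  H_1 ≅ Z.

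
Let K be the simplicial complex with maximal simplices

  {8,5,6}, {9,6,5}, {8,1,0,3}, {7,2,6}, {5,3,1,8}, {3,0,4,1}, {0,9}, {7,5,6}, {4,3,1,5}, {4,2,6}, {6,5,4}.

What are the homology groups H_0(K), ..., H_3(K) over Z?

We work with the vertex ordering 0 < 1 < 2 < 3 < 4 < 5 < 6 < 7 < 8 < 9. The simplices of K, each written with vertices in increasing order, are:

  0-simplices (10): [0], [1], [2], [3], [4], [5], [6], [7], [8], [9]
  1-simplices (24): (24 of them)
  2-simplices (18): [0,1,3], [0,1,4], [0,1,8], [0,3,4], [0,3,8], [1,3,4], [1,3,5], [1,3,8], [1,4,5], [1,5,8], [2,4,6], [2,6,7], [3,4,5], [3,5,8], [4,5,6], [5,6,7], [5,6,8], [5,6,9]
  3-simplices (4): [0,1,3,4], [0,1,3,8], [1,3,4,5], [1,3,5,8]

Hence C_0 ≅ Z^10, C_1 ≅ Z^24, C_2 ≅ Z^18, C_3 ≅ Z^4.

Boundary ∂_1: C_1 → C_0 is given by ∂[p,q] = [q] − [p].
The 10×24 boundary matrix has rank 9 and Smith normal form diag(1,1,1,1,1,1,1,1,1).

Boundary ∂_2: C_2 → C_1 sends each 2-simplex [p,q,r] to [q,r] − [p,r] + [p,q]. For instance
  ∂[0,1,4] = [1,4] − [0,4] + [0,1],
  ∂[2,6,7] = [6,7] − [2,7] + [2,6].
The 24×18 boundary matrix has rank 14 and Smith normal form diag(1,1,1,1,1,1,1,1,1,1,1,1,1,1).

Boundary ∂_3: C_3 → C_2 sends each 3-simplex σ to the alternating sum Σ_i (−1)^i (σ with its i-th vertex removed). For instance
  ∂[0,1,3,8] = [1,3,8] − [0,3,8] + [0,1,8] − [0,1,3],
  ∂[1,3,4,5] = [3,4,5] − [1,4,5] + [1,3,5] − [1,3,4].
The 18×4 boundary matrix has rank 4 and Smith normal form diag(1,1,1,1).

Now H_k = ker ∂_k / im ∂_{k+1}, so:

  H_0: rank C_0 − rank ∂_1 = 10 − 9 = 1, and the invariant factors of ∂_1 are all 1, so H_0 = Z.
  H_1: rank ker ∂_1 − rank ∂_2 = (24 − 9) − 14 = 1, and the invariant factors of ∂_2 are all 1, so H_1 = Z.
  H_2: rank ker ∂_2 − rank ∂_3 = (18 − 14) − 4 = 0, and the invariant factors of ∂_3 are all 1, so H_2 = 0.
  H_3: rank ker ∂_3 − rank ∂_4 = (4 − 4) − 0 = 0, and there is no ∂_4, so H_3 = 0.

H_0 = Z,  H_1 = Z,  H_2 = 0,  H_3 = 0.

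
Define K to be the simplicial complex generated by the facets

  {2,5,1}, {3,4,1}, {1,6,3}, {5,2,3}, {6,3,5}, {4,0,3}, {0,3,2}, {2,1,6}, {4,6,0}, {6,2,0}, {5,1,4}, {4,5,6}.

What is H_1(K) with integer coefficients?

H_1 ≅ Z_2.

K has 7 vertices, 18 edges, 12 triangles.
rank ∂_1 = 6, rank ∂_2 = 12 ⇒ b_1 = 18 − 6 − 12 = 0; ∂_2 has invariant factor(s) [2] giving torsion. So H_1 ≅ Z_2.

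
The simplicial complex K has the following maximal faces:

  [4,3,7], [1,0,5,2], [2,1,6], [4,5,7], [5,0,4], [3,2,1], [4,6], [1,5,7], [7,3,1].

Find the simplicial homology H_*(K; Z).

H_0 ≅ Z,  H_1 ≅ Z,  H_2 = 0,  H_3 = 0.

Order the vertices as 0 < 1 < 2 < 3 < 4 < 5 < 6 < 7. Listing each simplex with vertices in this order, K has dimension 3 with simplices:

  0-simplices (8): [0], [1], [2], [3], [4], [5], [6], [7]
  1-simplices (18): [0,1], [0,2], [0,4], [0,5], [1,2], [1,3], [1,5], [1,6], [1,7], [2,3], [2,5], [2,6], [3,4], [3,7], [4,5], [4,6], [4,7], [5,7]
  2-simplices (11): [0,1,2], [0,1,5], [0,2,5], [0,4,5], [1,2,3], [1,2,5], [1,2,6], [1,3,7], [1,5,7], [3,4,7], [4,5,7]
  3-simplices (1): [0,1,2,5]

Hence C_0 ≅ Z^8, C_1 ≅ Z^18, C_2 ≅ Z^11, C_3 ≅ Z^1.

The boundary map ∂_1: C_1 → C_0 is given by ∂[p,q] = [q] − [p]. For instance
  ∂[4,6] = [6] − [4].
This gives a 8×18 integer matrix of rank 7; reducing to Smith normal form yields diagonal entries (1,1,1,1,1,1,1).

The boundary map ∂_2: C_2 → C_1 sends each 2-simplex [p,q,r] to [q,r] − [p,r] + [p,q]. For instance
  ∂[1,5,7] = [5,7] − [1,7] + [1,5],
  ∂[0,4,5] = [4,5] − [0,5] + [0,4].
The resulting 18×11 matrix has rank 10, and its Smith normal form has invariant factors (1,1,1,1,1,1,1,1,1,1).

The boundary map ∂_3: C_3 → C_2 sends each 3-simplex σ to the alternating sum Σ_i (−1)^i (σ with its i-th vertex removed). For instance
  ∂[0,1,2,5] = [1,2,5] − [0,2,5] + [0,1,5] − [0,1,2].
The resulting 11×1 matrix has rank 1, and its Smith normal form has invariant factors (1).

From H_k ≅ ker(∂_k) / im(∂_{k+1}) we obtain:

  H_0: rank C_0 − rank ∂_1 = 8 − 7 = 1, and the invariant factors of ∂_1 are all 1, so H_0 = Z.
  H_1: rank ker ∂_1 − rank ∂_2 = (18 − 7) − 10 = 1, and the invariant factors of ∂_2 are all 1, so H_1 = Z.
  H_2: rank ker ∂_2 − rank ∂_3 = (11 − 10) − 1 = 0, and the invariant factors of ∂_3 are all 1, so H_2 = 0.
  H_3: rank ker ∂_3 − rank ∂_4 = (1 − 1) − 0 = 0, and there is no ∂_4, so H_3 = 0.

As a check, the Euler characteristic is 8 − 18 + 11 − 1 = 0, which agrees with 1 − 1 + 0 − 0 = 0.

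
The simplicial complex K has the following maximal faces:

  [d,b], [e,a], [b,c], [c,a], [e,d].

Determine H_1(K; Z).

H_1 ≅ Z.

Fix the vertex order a < b < c < d < e and write every simplex with vertices in increasing order. Then dim K = 1 and the simplices of K are:

  0-simplices (5): a, b, c, d, e
  1-simplices (5): ac, ae, bc, bd, de

giving chain groups C_0 ≅ Z^5, C_1 ≅ Z^5.

∂_1: C_1 → C_0 maps an edge to its endpoints' difference, ∂[p,q] = q − p. For instance
  ∂ae = e − a.
This gives a 5×5 integer matrix of rank 4; reducing to Smith normal form yields diagonal entries (1,1,1,1).

Reading off H_k = ker ∂_k / im ∂_{k+1}:

  H_1: rank ker ∂_1 − rank ∂_2 = (5 − 4) − 0 = 1, and there is no ∂_2, so H_1 = Z.

(K is a triangulation of the circle S^1.)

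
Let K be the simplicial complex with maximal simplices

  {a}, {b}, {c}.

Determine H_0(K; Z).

H_0 = Z^3.

Fix the vertex order a < b < c and write every simplex with vertices in increasing order. Then dim K = 0 and the simplices of K are:

  0-simplices (3): a, b, c

Hence C_0 ≅ Z^3.

Computing H_k = (kernel of ∂_k) / (image of ∂_{k+1}):

  H_0: rank C_0 − rank ∂_1 = 3 − 0 = 3, and there is no ∂_1, so H_0 ≅ Z^3.

(K is a triangulation of a set of 3 points.)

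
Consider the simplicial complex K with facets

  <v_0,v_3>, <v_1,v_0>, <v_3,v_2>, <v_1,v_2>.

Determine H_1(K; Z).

Order the vertices as v_0 < v_1 < v_2 < v_3. Listing each simplex with vertices in this order, K has dimension 1 with simplices:

  0-simplices (4): [v_0], [v_1], [v_2], [v_3]
  1-simplices (4): [v_0,v_1], [v_0,v_3], [v_1,v_2], [v_2,v_3]

so the chain groups are C_0 ≅ Z^4, C_1 ≅ Z^4.

The boundary map ∂_1: C_1 → C_0 is given by ∂[p,q] = [q] − [p]. For instance
  ∂[v_1,v_2] = [v_2] − [v_1].
The 4×4 boundary matrix has rank 3 and Smith normal form diag(1,1,1).

From H_k ≅ ker(∂_k) / im(∂_{k+1}) we obtain:

  H_1: rank ker ∂_1 − rank ∂_2 = (4 − 3) − 0 = 1, and there is no ∂_2, so H_1 = Z.

(K is a triangulation of the circle S^1.)

H_1 = Z.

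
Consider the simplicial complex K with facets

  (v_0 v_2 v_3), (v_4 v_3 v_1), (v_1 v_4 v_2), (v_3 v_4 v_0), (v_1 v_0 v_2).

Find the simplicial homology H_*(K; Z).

H_0 = Z,  H_1 = Z,  H_2 = 0.

We work with the vertex ordering v_0 < v_1 < v_2 < v_3 < v_4. The simplices of K, each written with vertices in increasing order, are:

  0-simplices (5): [v_0], [v_1], [v_2], [v_3], [v_4]
  1-simplices (10): [v_0,v_1], [v_0,v_2], [v_0,v_3], [v_0,v_4], [v_1,v_2], [v_1,v_3], [v_1,v_4], [v_2,v_3], [v_2,v_4], [v_3,v_4]
  2-simplices (5): [v_0,v_1,v_2], [v_0,v_2,v_3], [v_0,v_3,v_4], [v_1,v_2,v_4], [v_1,v_3,v_4]

so the chain groups are C_0 ≅ Z^5, C_1 ≅ Z^10, C_2 ≅ Z^5.

∂_1: C_1 → C_0 sends each edge [p,q] (with p < q) to q − p.
As a 5×10 matrix over Z this has rank 4, with invariant factors (1,1,1,1).

Boundary ∂_2: C_2 → C_1 acts by ∂[p,q,r] = [q,r] − [p,r] + [p,q]. For instance
  ∂[v_1,v_2,v_4] = [v_2,v_4] − [v_1,v_4] + [v_1,v_2],
  ∂[v_0,v_2,v_3] = [v_2,v_3] − [v_0,v_3] + [v_0,v_2].
This gives a 10×5 integer matrix of rank 5; reducing to Smith normal form yields diagonal entries (1,1,1,1,1).

Computing H_k = (kernel of ∂_k) / (image of ∂_{k+1}):

  H_0: rank C_0 − rank ∂_1 = 5 − 4 = 1, and the invariant factors of ∂_1 are all 1, so H_0 ≅ Z.
  H_1: rank ker ∂_1 − rank ∂_2 = (10 − 4) − 5 = 1, and the invariant factors of ∂_2 are all 1, so H_1 ≅ Z.
  H_2: rank ker ∂_2 − rank ∂_3 = (5 − 5) − 0 = 0, and there is no ∂_3, so H_2 ≅ 0.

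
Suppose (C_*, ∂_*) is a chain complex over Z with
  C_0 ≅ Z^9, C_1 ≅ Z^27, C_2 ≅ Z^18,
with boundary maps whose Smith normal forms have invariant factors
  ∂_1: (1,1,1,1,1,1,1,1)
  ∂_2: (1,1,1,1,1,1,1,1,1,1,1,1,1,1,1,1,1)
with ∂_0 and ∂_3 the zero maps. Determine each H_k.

H_0: b_0 = 9 − 0 − 8 = 1; torsion from ∂_1 factors > 1: none. So H_0 = Z.
H_1: b_1 = 27 − 8 − 17 = 2; torsion from ∂_2 factors > 1: none. So H_1 = Z^2.
H_2: b_2 = 18 − 17 − 0 = 1; torsion from ∂_3 factors > 1: none. So H_2 = Z.

H_0 = Z,  H_1 = Z^2,  H_2 = Z.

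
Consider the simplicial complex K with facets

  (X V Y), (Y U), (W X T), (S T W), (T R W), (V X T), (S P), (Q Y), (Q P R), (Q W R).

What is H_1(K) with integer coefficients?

Take the total order P < Q < R < S < T < U < V < W < X < Y on the vertex set. Then K (dimension 2) consists of the simplices:

  0-simplices (10): P, Q, R, S, T, U, V, W, X, Y
  1-simplices (18): PQ, PR, PS, QR, QW, QY, RT, RW, ST, SW, TV, TW, TX, UY, VX, VY, WX, XY
  2-simplices (7): PQR, QRW, RTW, STW, TVX, TWX, VXY

Hence C_0 ≅ Z^10, C_1 ≅ Z^18, C_2 ≅ Z^7.

Boundary ∂_1: C_1 → C_0 maps an edge to its endpoints' difference, ∂[p,q] = q − p. For instance
  ∂PS = S − P.
As a 10×18 matrix over Z this has rank 9, with invariant factors (1,1,1,1,1,1,1,1,1).

∂_2: C_2 → C_1 sends each 2-simplex [p,q,r] to [q,r] − [p,r] + [p,q]. For instance
  ∂RTW = TW − RW + RT,
  ∂TWX = WX − TX + TW.
This gives a 18×7 integer matrix of rank 7; reducing to Smith normal form yields diagonal entries (1,1,1,1,1,1,1).

From H_k ≅ ker(∂_k) / im(∂_{k+1}) we obtain:

  H_1: rank ker ∂_1 − rank ∂_2 = (18 − 9) − 7 = 2, and the invariant factors of ∂_2 are all 1, so H_1 ≅ Z^2.

H_1 ≅ Z^2.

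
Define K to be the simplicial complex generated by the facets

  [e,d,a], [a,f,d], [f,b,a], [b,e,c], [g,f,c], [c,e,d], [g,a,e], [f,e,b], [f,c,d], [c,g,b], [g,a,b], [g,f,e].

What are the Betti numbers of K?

Order the vertices as a < b < c < d < e < f < g. Listing each simplex with vertices in this order, K has dimension 2 with simplices:

  0-simplices (7): a, b, c, d, e, f, g
  1-simplices (18): ab, ad, ae, af, ag, bc, be, bf, bg, cd, ce, cf, cg, de, df, ef, eg, fg
  2-simplices (12): abf, abg, ade, adf, aeg, bce, bcg, bef, cde, cdf, cfg, efg

giving chain groups C_0 ≅ Z^7, C_1 ≅ Z^18, C_2 ≅ Z^12.

Boundary ∂_1: C_1 → C_0 sends each edge [p,q] (with p < q) to q − p.
This gives a 7×18 integer matrix of rank 6; reducing to Smith normal form yields diagonal entries (1,1,1,1,1,1).

The boundary map ∂_2: C_2 → C_1 sends each 2-simplex [p,q,r] to [q,r] − [p,r] + [p,q]. For instance
  ∂cde = de − ce + cd,
  ∂efg = fg − eg + ef.
As a 18×12 matrix over Z this has rank 12, with invariant factors (1,1,1,1,1,1,1,1,1,1,1,2).

Computing H_k = (kernel of ∂_k) / (image of ∂_{k+1}):

  H_0: rank C_0 − rank ∂_1 = 7 − 6 = 1, and the invariant factors of ∂_1 are all 1, so H_0 ≅ Z.
  H_1: rank ker ∂_1 − rank ∂_2 = (18 − 6) − 12 = 0, and ∂_2 has invariant factor 2 > 1, so H_1 ≅ Z/2Z.
  H_2: rank ker ∂_2 − rank ∂_3 = (12 − 12) − 0 = 0, and there is no ∂_3, so H_2 ≅ 0.

Hence the Betti numbers are b_0 = 1, b_1 = 0, b_2 = 0.

b_0 = 1, b_1 = 0, b_2 = 0.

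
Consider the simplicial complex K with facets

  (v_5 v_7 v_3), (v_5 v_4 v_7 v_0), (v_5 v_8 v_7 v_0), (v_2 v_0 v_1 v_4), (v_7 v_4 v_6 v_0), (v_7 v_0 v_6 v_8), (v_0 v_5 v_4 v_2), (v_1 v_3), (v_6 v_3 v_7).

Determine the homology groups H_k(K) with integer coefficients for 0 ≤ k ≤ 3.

H_0 = Z,  H_1 = Z,  H_2 = 0,  H_3 = 0.

Order the vertices as v_0 < v_1 < v_2 < v_3 < v_4 < v_5 < v_6 < v_7 < v_8. Listing each simplex with vertices in this order, K has dimension 3 with simplices:

  0-simplices (9): [v_0], [v_1], [v_2], [v_3], [v_4], [v_5], [v_6], [v_7], [v_8]
  1-simplices (23): (23 of them)
  2-simplices (20): (20 of them)
  3-simplices (6): [v_0,v_1,v_2,v_4], [v_0,v_2,v_4,v_5], [v_0,v_4,v_5,v_7], [v_0,v_4,v_6,v_7], [v_0,v_5,v_7,v_8], [v_0,v_6,v_7,v_8]

giving chain groups C_0 ≅ Z^9, C_1 ≅ Z^23, C_2 ≅ Z^20, C_3 ≅ Z^6.

The boundary map ∂_1: C_1 → C_0 is given by ∂[p,q] = [q] − [p].
The 9×23 boundary matrix has rank 8 and Smith normal form diag(1,1,1,1,1,1,1,1).

The boundary map ∂_2: C_2 → C_1 acts by ∂[p,q,r] = [q,r] − [p,r] + [p,q]. For instance
  ∂[v_5,v_7,v_8] = [v_7,v_8] − [v_5,v_8] + [v_5,v_7],
  ∂[v_0,v_5,v_7] = [v_5,v_7] − [v_0,v_7] + [v_0,v_5].
The 23×20 boundary matrix has rank 14 and Smith normal form diag(1,1,1,1,1,1,1,1,1,1,1,1,1,1).

The boundary map ∂_3: C_3 → C_2 sends each 3-simplex σ to the alternating sum Σ_i (−1)^i (σ with its i-th vertex removed). For instance
  ∂[v_0,v_4,v_5,v_7] = [v_4,v_5,v_7] − [v_0,v_5,v_7] + [v_0,v_4,v_7] − [v_0,v_4,v_5],
  ∂[v_0,v_2,v_4,v_5] = [v_2,v_4,v_5] − [v_0,v_4,v_5] + [v_0,v_2,v_5] − [v_0,v_2,v_4].
As a 20×6 matrix over Z this has rank 6, with invariant factors (1,1,1,1,1,1).

Reading off H_k = ker ∂_k / im ∂_{k+1}:

  H_0: rank C_0 − rank ∂_1 = 9 − 8 = 1, and the invariant factors of ∂_1 are all 1, so H_0 = Z.
  H_1: rank ker ∂_1 − rank ∂_2 = (23 − 8) − 14 = 1, and the invariant factors of ∂_2 are all 1, so H_1 = Z.
  H_2: rank ker ∂_2 − rank ∂_3 = (20 − 14) − 6 = 0, and the invariant factors of ∂_3 are all 1, so H_2 = 0.
  H_3: rank ker ∂_3 − rank ∂_4 = (6 − 6) − 0 = 0, and there is no ∂_4, so H_3 = 0.

As a check, the Euler characteristic is 9 − 23 + 20 − 6 = 0, which agrees with 1 − 1 + 0 − 0 = 0.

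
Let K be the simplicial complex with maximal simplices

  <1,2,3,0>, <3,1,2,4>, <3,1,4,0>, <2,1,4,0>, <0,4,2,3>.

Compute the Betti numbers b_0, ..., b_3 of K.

b_0 = 1, b_1 = 0, b_2 = 0, b_3 = 1.

We work with the vertex ordering 0 < 1 < 2 < 3 < 4. The simplices of K, each written with vertices in increasing order, are:

  0-simplices (5): [0], [1], [2], [3], [4]
  1-simplices (10): [0,1], [0,2], [0,3], [0,4], [1,2], [1,3], [1,4], [2,3], [2,4], [3,4]
  2-simplices (10): [0,1,2], [0,1,3], [0,1,4], [0,2,3], [0,2,4], [0,3,4], [1,2,3], [1,2,4], [1,3,4], [2,3,4]
  3-simplices (5): [0,1,2,3], [0,1,2,4], [0,1,3,4], [0,2,3,4], [1,2,3,4]

so the chain groups are C_0 ≅ Z^5, C_1 ≅ Z^10, C_2 ≅ Z^10, C_3 ≅ Z^5.

Boundary ∂_1: C_1 → C_0 sends each edge [p,q] (with p < q) to q − p. For instance
  ∂[1,2] = [2] − [1].
As a 5×10 matrix over Z this has rank 4, with invariant factors (1,1,1,1).

∂_2: C_2 → C_1 acts by ∂[p,q,r] = [q,r] − [p,r] + [p,q]. For instance
  ∂[1,2,3] = [2,3] − [1,3] + [1,2],
  ∂[1,3,4] = [3,4] − [1,4] + [1,3].
The resulting 10×10 matrix has rank 6, and its Smith normal form has invariant factors (1,1,1,1,1,1).

Boundary ∂_3: C_3 → C_2 sends each 3-simplex σ to the alternating sum Σ_i (−1)^i (σ with its i-th vertex removed). For instance
  ∂[1,2,3,4] = [2,3,4] − [1,3,4] + [1,2,4] − [1,2,3],
  ∂[0,2,3,4] = [2,3,4] − [0,3,4] + [0,2,4] − [0,2,3].
The 10×5 boundary matrix has rank 4 and Smith normal form diag(1,1,1,1).

From H_k ≅ ker(∂_k) / im(∂_{k+1}) we obtain:

  H_0: rank C_0 − rank ∂_1 = 5 − 4 = 1, and the invariant factors of ∂_1 are all 1, so H_0 = Z.
  H_1: rank ker ∂_1 − rank ∂_2 = (10 − 4) − 6 = 0, and the invariant factors of ∂_2 are all 1, so H_1 = 0.
  H_2: rank ker ∂_2 − rank ∂_3 = (10 − 6) − 4 = 0, and the invariant factors of ∂_3 are all 1, so H_2 = 0.
  H_3: rank ker ∂_3 − rank ∂_4 = (5 − 4) − 0 = 1, and there is no ∂_4, so H_3 = Z.

(K is a triangulation of the 3-sphere S^3.)

Hence the Betti numbers are b_0 = 1, b_1 = 0, b_2 = 0, b_3 = 1.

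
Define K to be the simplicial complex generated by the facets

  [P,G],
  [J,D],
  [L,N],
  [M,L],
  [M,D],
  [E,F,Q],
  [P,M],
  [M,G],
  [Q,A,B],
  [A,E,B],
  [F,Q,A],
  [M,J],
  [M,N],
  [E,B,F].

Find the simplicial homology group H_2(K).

H_2 = 0.

Fix the vertex order A < B < D < E < F < G < J < L < M < N < P < Q and write every simplex with vertices in increasing order. Then dim K = 2 and the simplices of K are:

  0-simplices (12): A, B, D, E, F, G, J, L, M, N, P, Q
  1-simplices (19): AB, AE, AF, AQ, BE, BF, BQ, DJ, DM, EF, EQ, FQ, GM, GP, JM, LM, LN, MN, MP
  2-simplices (5): ABE, ABQ, AFQ, BEF, EFQ

Hence C_0 ≅ Z^12, C_1 ≅ Z^19, C_2 ≅ Z^5.

The boundary map ∂_1: C_1 → C_0 sends each edge [p,q] (with p < q) to q − p.
The 12×19 boundary matrix has rank 10 and Smith normal form diag(1,1,1,1,1,1,1,1,1,1).

The boundary map ∂_2: C_2 → C_1 acts by ∂[p,q,r] = [q,r] − [p,r] + [p,q]. For instance
  ∂ABQ = BQ − AQ + AB,
  ∂ABE = BE − AE + AB.
As a 19×5 matrix over Z this has rank 5, with invariant factors (1,1,1,1,1).

Now H_k = ker ∂_k / im ∂_{k+1}, so:

  H_2: rank ker ∂_2 − rank ∂_3 = (5 − 5) − 0 = 0, and there is no ∂_3, so H_2 = 0.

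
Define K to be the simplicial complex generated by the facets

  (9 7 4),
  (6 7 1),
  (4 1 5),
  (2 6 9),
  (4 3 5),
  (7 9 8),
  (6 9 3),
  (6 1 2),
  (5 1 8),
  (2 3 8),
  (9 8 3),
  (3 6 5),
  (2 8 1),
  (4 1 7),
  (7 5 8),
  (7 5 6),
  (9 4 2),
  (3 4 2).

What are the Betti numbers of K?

b_0 = 1, b_1 = 1, b_2 = 0.

K has 9 vertices, 27 edges, 18 triangles.
rank ∂_0 = 0, rank ∂_1 = 8 ⇒ b_0 = 9 − 0 − 8 = 1; all invariant factors of ∂_1 are 1 so no torsion. So H_0 ≅ Z.
rank ∂_1 = 8, rank ∂_2 = 18 ⇒ b_1 = 27 − 8 − 18 = 1; ∂_2 has invariant factor(s) [2] giving torsion. So H_1 ≅ Z ⊕ Z_2.
rank ∂_2 = 18, rank ∂_3 = 0 ⇒ b_2 = 18 − 18 − 0 = 0. So H_2 ≅ 0.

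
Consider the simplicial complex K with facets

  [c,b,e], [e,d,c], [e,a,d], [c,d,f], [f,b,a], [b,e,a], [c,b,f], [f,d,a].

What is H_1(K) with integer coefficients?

We work with the vertex ordering a < b < c < d < e < f. The simplices of K, each written with vertices in increasing order, are:

  0-simplices (6): a, b, c, d, e, f
  1-simplices (12): ab, ad, ae, af, bc, be, bf, cd, ce, cf, de, df
  2-simplices (8): abe, abf, ade, adf, bce, bcf, cde, cdf

Hence C_0 ≅ Z^6, C_1 ≅ Z^12, C_2 ≅ Z^8.

∂_1: C_1 → C_0 sends each edge [p,q] (with p < q) to q − p. For instance
  ∂ad = d − a.
As a 6×12 matrix over Z this has rank 5, with invariant factors (1,1,1,1,1).

Boundary ∂_2: C_2 → C_1 acts by ∂[p,q,r] = [q,r] − [p,r] + [p,q]. For instance
  ∂abf = bf − af + ab,
  ∂ade = de − ae + ad.
This gives a 12×8 integer matrix of rank 7; reducing to Smith normal form yields diagonal entries (1,1,1,1,1,1,1).

From H_k ≅ ker(∂_k) / im(∂_{k+1}) we obtain:

  H_1: rank ker ∂_1 − rank ∂_2 = (12 − 5) − 7 = 0, and the invariant factors of ∂_2 are all 1, so H_1 = 0.

H_1 ≅ 0.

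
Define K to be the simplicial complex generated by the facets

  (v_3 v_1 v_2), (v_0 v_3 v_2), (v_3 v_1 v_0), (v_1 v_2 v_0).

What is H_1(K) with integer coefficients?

Fix the vertex order v_0 < v_1 < v_2 < v_3 and write every simplex with vertices in increasing order. Then dim K = 2 and the simplices of K are:

  0-simplices (4): [v_0], [v_1], [v_2], [v_3]
  1-simplices (6): [v_0,v_1], [v_0,v_2], [v_0,v_3], [v_1,v_2], [v_1,v_3], [v_2,v_3]
  2-simplices (4): [v_0,v_1,v_2], [v_0,v_1,v_3], [v_0,v_2,v_3], [v_1,v_2,v_3]

so the chain groups are C_0 ≅ Z^4, C_1 ≅ Z^6, C_2 ≅ Z^4.

The boundary map ∂_1: C_1 → C_0 maps an edge to its endpoints' difference, ∂[p,q] = q − p.
This gives a 4×6 integer matrix of rank 3; reducing to Smith normal form yields diagonal entries (1,1,1).

∂_2: C_2 → C_1 acts by ∂[p,q,r] = [q,r] − [p,r] + [p,q]. For instance
  ∂[v_1,v_2,v_3] = [v_2,v_3] − [v_1,v_3] + [v_1,v_2],
  ∂[v_0,v_2,v_3] = [v_2,v_3] − [v_0,v_3] + [v_0,v_2].
The 6×4 boundary matrix has rank 3 and Smith normal form diag(1,1,1).

Reading off H_k = ker ∂_k / im ∂_{k+1}:

  H_1: rank ker ∂_1 − rank ∂_2 = (6 − 3) − 3 = 0, and the invariant factors of ∂_2 are all 1, so H_1 ≅ 0.

H_1 ≅ 0.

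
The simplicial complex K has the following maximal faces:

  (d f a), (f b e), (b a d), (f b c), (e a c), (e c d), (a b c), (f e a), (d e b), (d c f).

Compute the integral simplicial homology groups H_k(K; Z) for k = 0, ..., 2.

Take the total order a < b < c < d < e < f on the vertex set. Then K (dimension 2) consists of the simplices:

  0-simplices (6): a, b, c, d, e, f
  1-simplices (15): ab, ac, ad, ae, af, bc, bd, be, bf, cd, ce, cf, de, df, ef
  2-simplices (10): abc, abd, ace, adf, aef, bcf, bde, bef, cde, cdf

giving chain groups C_0 ≅ Z^6, C_1 ≅ Z^15, C_2 ≅ Z^10.

∂_1: C_1 → C_0 is given by ∂[p,q] = [q] − [p]. For instance
  ∂ef = f − e.
The resulting 6×15 matrix has rank 5, and its Smith normal form has invariant factors (1,1,1,1,1).

Boundary ∂_2: C_2 → C_1 sends each 2-simplex [p,q,r] to [q,r] − [p,r] + [p,q]. For instance
  ∂abd = bd − ad + ab,
  ∂cdf = df − cf + cd.
This gives a 15×10 integer matrix of rank 10; reducing to Smith normal form yields diagonal entries (1,1,1,1,1,1,1,1,1,2).

From H_k ≅ ker(∂_k) / im(∂_{k+1}) we obtain:

  H_0: rank C_0 − rank ∂_1 = 6 − 5 = 1, and the invariant factors of ∂_1 are all 1, so H_0 ≅ Z.
  H_1: rank ker ∂_1 − rank ∂_2 = (15 − 5) − 10 = 0, and ∂_2 has invariant factor 2 > 1, so H_1 ≅ Z/2.
  H_2: rank ker ∂_2 − rank ∂_3 = (10 − 10) − 0 = 0, and there is no ∂_3, so H_2 ≅ 0.

As a check, the Euler characteristic is 6 − 15 + 10 = 1, which agrees with 1 − 0 + 0 = 1.

H_0 ≅ Z,  H_1 ≅ Z/2,  H_2 = 0.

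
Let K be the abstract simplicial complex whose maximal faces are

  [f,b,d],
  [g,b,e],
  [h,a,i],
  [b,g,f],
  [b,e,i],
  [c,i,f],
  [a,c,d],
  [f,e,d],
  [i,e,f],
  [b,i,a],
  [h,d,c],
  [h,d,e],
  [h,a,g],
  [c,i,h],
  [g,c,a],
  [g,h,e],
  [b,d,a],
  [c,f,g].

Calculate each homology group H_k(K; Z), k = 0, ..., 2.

We work with the vertex ordering a < b < c < d < e < f < g < h < i. The simplices of K, each written with vertices in increasing order, are:

  0-simplices (9): a, b, c, d, e, f, g, h, i
  1-simplices (27): ab, ac, ad, ag, ah, ai, bd, be, bf, bg, bi, cd, cf, cg, ch, ci, de, df, dh, ef, eg, eh, ei, fg, fi, gh, hi
  2-simplices (18): abd, abi, acd, acg, agh, ahi, bdf, beg, bei, bfg, cdh, cfg, cfi, chi, def, deh, efi, egh

giving chain groups C_0 ≅ Z^9, C_1 ≅ Z^27, C_2 ≅ Z^18.

∂_1: C_1 → C_0 is given by ∂[p,q] = [q] − [p].
As a 9×27 matrix over Z this has rank 8, with invariant factors (1,1,1,1,1,1,1,1).

The boundary map ∂_2: C_2 → C_1 acts by ∂[p,q,r] = [q,r] − [p,r] + [p,q]. For instance
  ∂bdf = df − bf + bd,
  ∂agh = gh − ah + ag.
The 27×18 boundary matrix has rank 18 and Smith normal form diag(1,1,1,1,1,1,1,1,1,1,1,1,1,1,1,1,1,2).

From H_k ≅ ker(∂_k) / im(∂_{k+1}) we obtain:

  H_0: rank C_0 − rank ∂_1 = 9 − 8 = 1, and the invariant factors of ∂_1 are all 1, so H_0 ≅ Z.
  H_1: rank ker ∂_1 − rank ∂_2 = (27 − 8) − 18 = 1, and ∂_2 has invariant factor 2 > 1, so H_1 ≅ Z ⊕ Z/2.
  H_2: rank ker ∂_2 − rank ∂_3 = (18 − 18) − 0 = 0, and there is no ∂_3, so H_2 ≅ 0.

(K is a triangulation of the Klein bottle.)

H_0 ≅ Z,  H_1 ≅ Z ⊕ Z/2,  H_2 = 0.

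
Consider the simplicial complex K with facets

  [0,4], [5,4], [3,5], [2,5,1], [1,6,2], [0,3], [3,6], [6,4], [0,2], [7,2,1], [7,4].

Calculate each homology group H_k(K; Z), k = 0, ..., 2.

K has 8 vertices, 15 edges, 3 triangles.
rank ∂_0 = 0, rank ∂_1 = 7 ⇒ b_0 = 8 − 0 − 7 = 1; all invariant factors of ∂_1 are 1 so no torsion. So H_0 = Z.
rank ∂_1 = 7, rank ∂_2 = 3 ⇒ b_1 = 15 − 7 − 3 = 5; all invariant factors of ∂_2 are 1 so no torsion. So H_1 = Z^5.
rank ∂_2 = 3, rank ∂_3 = 0 ⇒ b_2 = 3 − 3 − 0 = 0. So H_2 = 0.

H_0 = Z,  H_1 = Z^5,  H_2 = 0.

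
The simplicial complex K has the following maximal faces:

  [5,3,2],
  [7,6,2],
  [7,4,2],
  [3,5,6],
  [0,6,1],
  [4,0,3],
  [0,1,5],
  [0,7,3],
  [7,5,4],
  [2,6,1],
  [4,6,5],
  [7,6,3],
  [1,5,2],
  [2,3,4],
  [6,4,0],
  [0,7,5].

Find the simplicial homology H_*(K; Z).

H_0 = Z,  H_1 = Z^2,  H_2 = Z.

Order the vertices as 0 < 1 < 2 < 3 < 4 < 5 < 6 < 7. Listing each simplex with vertices in this order, K has dimension 2 with simplices:

  0-simplices (8): [0], [1], [2], [3], [4], [5], [6], [7]
  1-simplices (24): (24 of them)
  2-simplices (16): [0,1,5], [0,1,6], [0,3,4], [0,3,7], [0,4,6], [0,5,7], [1,2,5], [1,2,6], [2,3,4], [2,3,5], [2,4,7], [2,6,7], [3,5,6], [3,6,7], [4,5,6], [4,5,7]

so the chain groups are C_0 ≅ Z^8, C_1 ≅ Z^24, C_2 ≅ Z^16.

The boundary map ∂_1: C_1 → C_0 is given by ∂[p,q] = [q] − [p].
As a 8×24 matrix over Z this has rank 7, with invariant factors (1,1,1,1,1,1,1).

The boundary map ∂_2: C_2 → C_1 acts by ∂[p,q,r] = [q,r] − [p,r] + [p,q]. For instance
  ∂[0,3,4] = [3,4] − [0,4] + [0,3],
  ∂[0,1,6] = [1,6] − [0,6] + [0,1].
As a 24×16 matrix over Z this has rank 15, with invariant factors (1,1,1,1,1,1,1,1,1,1,1,1,1,1,1).

Computing H_k = (kernel of ∂_k) / (image of ∂_{k+1}):

  H_0: rank C_0 − rank ∂_1 = 8 − 7 = 1, and the invariant factors of ∂_1 are all 1, so H_0 = Z.
  H_1: rank ker ∂_1 − rank ∂_2 = (24 − 7) − 15 = 2, and the invariant factors of ∂_2 are all 1, so H_1 = Z^2.
  H_2: rank ker ∂_2 − rank ∂_3 = (16 − 15) − 0 = 1, and there is no ∂_3, so H_2 = Z.

As a check, the Euler characteristic is 8 − 24 + 16 = 0, which agrees with 1 − 2 + 1 = 0.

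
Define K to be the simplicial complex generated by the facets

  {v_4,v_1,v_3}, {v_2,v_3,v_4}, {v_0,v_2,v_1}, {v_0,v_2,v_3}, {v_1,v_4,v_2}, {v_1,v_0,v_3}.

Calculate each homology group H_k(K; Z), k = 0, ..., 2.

Order the vertices as v_0 < v_1 < v_2 < v_3 < v_4. Listing each simplex with vertices in this order, K has dimension 2 with simplices:

  0-simplices (5): [v_0], [v_1], [v_2], [v_3], [v_4]
  1-simplices (9): [v_0,v_1], [v_0,v_2], [v_0,v_3], [v_1,v_2], [v_1,v_3], [v_1,v_4], [v_2,v_3], [v_2,v_4], [v_3,v_4]
  2-simplices (6): [v_0,v_1,v_2], [v_0,v_1,v_3], [v_0,v_2,v_3], [v_1,v_2,v_4], [v_1,v_3,v_4], [v_2,v_3,v_4]

giving chain groups C_0 ≅ Z^5, C_1 ≅ Z^9, C_2 ≅ Z^6.

Boundary ∂_1: C_1 → C_0 maps an edge to its endpoints' difference, ∂[p,q] = q − p. For instance
  ∂[v_2,v_3] = [v_3] − [v_2].
As a 5×9 matrix over Z this has rank 4, with invariant factors (1,1,1,1).

The boundary map ∂_2: C_2 → C_1 maps a triangle to the signed sum of its edges. For instance
  ∂[v_0,v_1,v_3] = [v_1,v_3] − [v_0,v_3] + [v_0,v_1],
  ∂[v_0,v_2,v_3] = [v_2,v_3] − [v_0,v_3] + [v_0,v_2].
This gives a 9×6 integer matrix of rank 5; reducing to Smith normal form yields diagonal entries (1,1,1,1,1).

Computing H_k = (kernel of ∂_k) / (image of ∂_{k+1}):

  H_0: rank C_0 − rank ∂_1 = 5 − 4 = 1, and the invariant factors of ∂_1 are all 1, so H_0 = Z.
  H_1: rank ker ∂_1 − rank ∂_2 = (9 − 4) − 5 = 0, and the invariant factors of ∂_2 are all 1, so H_1 = 0.
  H_2: rank ker ∂_2 − rank ∂_3 = (6 − 5) − 0 = 1, and there is no ∂_3, so H_2 = Z.

H_0 = Z,  H_1 = 0,  H_2 = Z.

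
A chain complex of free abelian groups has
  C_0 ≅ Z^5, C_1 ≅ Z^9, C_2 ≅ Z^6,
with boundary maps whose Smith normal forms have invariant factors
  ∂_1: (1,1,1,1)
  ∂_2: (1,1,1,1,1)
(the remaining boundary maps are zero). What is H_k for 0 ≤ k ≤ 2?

H_0 ≅ Z,  H_1 = 0,  H_2 ≅ Z.

H_0: b_0 = 5 − 0 − 4 = 1; torsion from ∂_1 factors > 1: none. So H_0 ≅ Z.
H_1: b_1 = 9 − 4 − 5 = 0; torsion from ∂_2 factors > 1: none. So H_1 ≅ 0.
H_2: b_2 = 6 − 5 − 0 = 1; torsion from ∂_3 factors > 1: none. So H_2 ≅ Z.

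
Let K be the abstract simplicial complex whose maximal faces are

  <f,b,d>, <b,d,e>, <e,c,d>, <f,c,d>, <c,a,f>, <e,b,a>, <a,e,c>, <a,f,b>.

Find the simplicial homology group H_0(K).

Fix the vertex order a < b < c < d < e < f and write every simplex with vertices in increasing order. Then dim K = 2 and the simplices of K are:

  0-simplices (6): a, b, c, d, e, f
  1-simplices (12): ab, ac, ae, af, bd, be, bf, cd, ce, cf, de, df
  2-simplices (8): abe, abf, ace, acf, bde, bdf, cde, cdf

giving chain groups C_0 ≅ Z^6, C_1 ≅ Z^12, C_2 ≅ Z^8.

The boundary map ∂_1: C_1 → C_0 sends each edge [p,q] (with p < q) to q − p. For instance
  ∂df = f − d.
The resulting 6×12 matrix has rank 5, and its Smith normal form has invariant factors (1,1,1,1,1).

Boundary ∂_2: C_2 → C_1 acts by ∂[p,q,r] = [q,r] − [p,r] + [p,q]. For instance
  ∂bdf = df − bf + bd,
  ∂cde = de − ce + cd.
The resulting 12×8 matrix has rank 7, and its Smith normal form has invariant factors (1,1,1,1,1,1,1).

Now H_k = ker ∂_k / im ∂_{k+1}, so:

  H_0: rank C_0 − rank ∂_1 = 6 − 5 = 1, and the invariant factors of ∂_1 are all 1, so H_0 = Z.

H_0 ≅ Z.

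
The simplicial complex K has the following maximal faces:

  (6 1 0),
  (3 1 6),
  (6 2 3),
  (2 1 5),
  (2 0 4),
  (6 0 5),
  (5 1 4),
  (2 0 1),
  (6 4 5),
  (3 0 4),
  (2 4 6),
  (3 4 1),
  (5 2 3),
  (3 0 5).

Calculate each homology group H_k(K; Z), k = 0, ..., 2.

Fix the vertex order 0 < 1 < 2 < 3 < 4 < 5 < 6 and write every simplex with vertices in increasing order. Then dim K = 2 and the simplices of K are:

  0-simplices (7): [0], [1], [2], [3], [4], [5], [6]
  1-simplices (21): [0,1], [0,2], [0,3], [0,4], [0,5], [0,6], [1,2], [1,3], [1,4], [1,5], [1,6], [2,3], [2,4], [2,5], [2,6], [3,4], [3,5], [3,6], [4,5], [4,6], [5,6]
  2-simplices (14): [0,1,2], [0,1,6], [0,2,4], [0,3,4], [0,3,5], [0,5,6], [1,2,5], [1,3,4], [1,3,6], [1,4,5], [2,3,5], [2,3,6], [2,4,6], [4,5,6]

Hence C_0 ≅ Z^7, C_1 ≅ Z^21, C_2 ≅ Z^14.

Boundary ∂_1: C_1 → C_0 maps an edge to its endpoints' difference, ∂[p,q] = q − p.
This gives a 7×21 integer matrix of rank 6; reducing to Smith normal form yields diagonal entries (1,1,1,1,1,1).

∂_2: C_2 → C_1 acts by ∂[p,q,r] = [q,r] − [p,r] + [p,q]. For instance
  ∂[0,3,5] = [3,5] − [0,5] + [0,3],
  ∂[4,5,6] = [5,6] − [4,6] + [4,5].
This gives a 21×14 integer matrix of rank 13; reducing to Smith normal form yields diagonal entries (1,1,1,1,1,1,1,1,1,1,1,1,1).

Now H_k = ker ∂_k / im ∂_{k+1}, so:

  H_0: rank C_0 − rank ∂_1 = 7 − 6 = 1, and the invariant factors of ∂_1 are all 1, so H_0 ≅ Z.
  H_1: rank ker ∂_1 − rank ∂_2 = (21 − 6) − 13 = 2, and the invariant factors of ∂_2 are all 1, so H_1 ≅ Z^2.
  H_2: rank ker ∂_2 − rank ∂_3 = (14 − 13) − 0 = 1, and there is no ∂_3, so H_2 ≅ Z.

H_0 ≅ Z,  H_1 ≅ Z^2,  H_2 ≅ Z.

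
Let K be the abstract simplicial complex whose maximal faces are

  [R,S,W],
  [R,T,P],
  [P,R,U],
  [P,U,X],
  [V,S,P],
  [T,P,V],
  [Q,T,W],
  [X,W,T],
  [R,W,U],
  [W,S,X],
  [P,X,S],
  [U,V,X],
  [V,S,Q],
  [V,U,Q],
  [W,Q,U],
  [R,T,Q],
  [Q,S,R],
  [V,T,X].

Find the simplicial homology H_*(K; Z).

We work with the vertex ordering P < Q < R < S < T < U < V < W < X. The simplices of K, each written with vertices in increasing order, are:

  0-simplices (9): P, Q, R, S, T, U, V, W, X
  1-simplices (27): PR, PS, PT, PU, PV, PX, QR, QS, QT, QU, QV, QW, RS, RT, RU, RW, SV, SW, SX, TV, TW, TX, UV, UW, UX, VX, WX
  2-simplices (18): PRT, PRU, PSV, PSX, PTV, PUX, QRS, QRT, QSV, QTW, QUV, QUW, RSW, RUW, SWX, TVX, TWX, UVX

Hence C_0 ≅ Z^9, C_1 ≅ Z^27, C_2 ≅ Z^18.

∂_1: C_1 → C_0 sends each edge [p,q] (with p < q) to q − p.
The resulting 9×27 matrix has rank 8, and its Smith normal form has invariant factors (1,1,1,1,1,1,1,1).

The boundary map ∂_2: C_2 → C_1 sends each 2-simplex [p,q,r] to [q,r] − [p,r] + [p,q]. For instance
  ∂QTW = TW − QW + QT,
  ∂TWX = WX − TX + TW.
The resulting 27×18 matrix has rank 18, and its Smith normal form has invariant factors (1,1,1,1,1,1,1,1,1,1,1,1,1,1,1,1,1,2).

Now H_k = ker ∂_k / im ∂_{k+1}, so:

  H_0: rank C_0 − rank ∂_1 = 9 − 8 = 1, and the invariant factors of ∂_1 are all 1, so H_0 ≅ Z.
  H_1: rank ker ∂_1 − rank ∂_2 = (27 − 8) − 18 = 1, and ∂_2 has invariant factor 2 > 1, so H_1 ≅ Z ⊕ Z/2.
  H_2: rank ker ∂_2 − rank ∂_3 = (18 − 18) − 0 = 0, and there is no ∂_3, so H_2 ≅ 0.

H_0 ≅ Z,  H_1 ≅ Z ⊕ Z/2,  H_2 = 0.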